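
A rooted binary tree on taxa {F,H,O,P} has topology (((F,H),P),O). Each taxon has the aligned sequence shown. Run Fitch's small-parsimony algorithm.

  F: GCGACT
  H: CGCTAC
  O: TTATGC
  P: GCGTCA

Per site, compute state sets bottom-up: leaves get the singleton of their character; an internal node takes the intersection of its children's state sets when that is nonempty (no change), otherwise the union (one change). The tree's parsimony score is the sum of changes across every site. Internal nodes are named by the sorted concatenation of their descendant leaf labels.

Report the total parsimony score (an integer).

11

FH@0: {G} ∪ {C} = {C,G} (union, +1)
FHP@0: {C,G} ∩ {G} = {G} (intersection, +0)
FHOP@0: {G} ∪ {T} = {G,T} (union, +1)
FH@1: {C} ∪ {G} = {C,G} (union, +1)
FHP@1: {C,G} ∩ {C} = {C} (intersection, +0)
FHOP@1: {C} ∪ {T} = {C,T} (union, +1)
FH@2: {G} ∪ {C} = {C,G} (union, +1)
FHP@2: {C,G} ∩ {G} = {G} (intersection, +0)
FHOP@2: {G} ∪ {A} = {A,G} (union, +1)
FH@3: {A} ∪ {T} = {A,T} (union, +1)
FHP@3: {A,T} ∩ {T} = {T} (intersection, +0)
FHOP@3: {T} ∩ {T} = {T} (intersection, +0)
FH@4: {C} ∪ {A} = {A,C} (union, +1)
FHP@4: {A,C} ∩ {C} = {C} (intersection, +0)
FHOP@4: {C} ∪ {G} = {C,G} (union, +1)
FH@5: {T} ∪ {C} = {C,T} (union, +1)
FHP@5: {C,T} ∪ {A} = {A,C,T} (union, +1)
FHOP@5: {A,C,T} ∩ {C} = {C} (intersection, +0)
per-site changes: [2, 2, 2, 1, 2, 2]; total = 11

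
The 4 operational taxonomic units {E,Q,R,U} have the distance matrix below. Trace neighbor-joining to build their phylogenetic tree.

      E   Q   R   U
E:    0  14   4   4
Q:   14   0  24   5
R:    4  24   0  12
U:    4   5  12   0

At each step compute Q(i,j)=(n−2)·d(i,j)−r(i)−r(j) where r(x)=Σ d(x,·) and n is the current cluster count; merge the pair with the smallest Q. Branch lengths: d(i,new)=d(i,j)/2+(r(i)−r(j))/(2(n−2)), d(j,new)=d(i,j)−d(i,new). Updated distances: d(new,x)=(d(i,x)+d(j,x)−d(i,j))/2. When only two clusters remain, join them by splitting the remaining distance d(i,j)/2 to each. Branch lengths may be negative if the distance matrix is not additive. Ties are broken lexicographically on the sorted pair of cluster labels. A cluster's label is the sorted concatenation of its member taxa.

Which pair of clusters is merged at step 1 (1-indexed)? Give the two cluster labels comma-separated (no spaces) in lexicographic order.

step 1: merge (E,R) at d=4, Q=-54; branch lengths E→-5/2, R→13/2; new cluster ER
  updated: d(ER,Q)=17, d(ER,U)=6
step 2: merge (ER,Q) at d=17, Q=-28; branch lengths ER→9, Q→8; new cluster EQR
  updated: d(EQR,U)=-3
step 3: merge (EQR,U) at d=-3; branch lengths EQR→-3/2, U→-3/2; new cluster EQRU
final tree: (((E:-5/2,R:13/2):9,Q:8):-3/2,U:-3/2)
total length: 18

E,R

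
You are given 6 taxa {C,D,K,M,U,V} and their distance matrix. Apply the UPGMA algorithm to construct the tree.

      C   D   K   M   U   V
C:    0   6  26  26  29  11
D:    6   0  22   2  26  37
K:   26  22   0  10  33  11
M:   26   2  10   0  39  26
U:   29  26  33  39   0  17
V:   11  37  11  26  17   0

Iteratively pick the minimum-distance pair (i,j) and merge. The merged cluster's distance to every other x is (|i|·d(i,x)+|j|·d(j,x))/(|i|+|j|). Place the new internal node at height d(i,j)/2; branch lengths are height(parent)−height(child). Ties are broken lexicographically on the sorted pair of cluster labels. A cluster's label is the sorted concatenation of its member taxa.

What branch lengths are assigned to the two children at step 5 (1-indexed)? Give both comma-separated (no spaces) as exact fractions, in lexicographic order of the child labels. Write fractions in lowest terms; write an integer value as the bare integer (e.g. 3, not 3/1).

1. join D+M (d=2) ⇒ DM; edges |D|=1, |M|=1
  updated: d(C,DM)=16, d(DM,K)=16, d(DM,U)=65/2, d(DM,V)=63/2
2. join C+V (d=11) ⇒ CV; edges |C|=11/2, |V|=11/2
  updated: d(CV,DM)=95/4, d(CV,K)=37/2, d(CV,U)=23
3. join DM+K (d=16) ⇒ DKM; edges |DM|=7, |K|=8
  updated: d(CV,DKM)=22, d(DKM,U)=98/3
4. join CV+DKM (d=22) ⇒ CDKMV; edges |CV|=11/2, |DKM|=3
  updated: d(CDKMV,U)=144/5
5. join CDKMV+U (d=144/5) ⇒ CDKMUV; edges |CDKMV|=17/5, |U|=72/5
final tree: (((C:11/2,V:11/2):11/2,((D:1,M:1):7,K:8):3):17/5,U:72/5)
total length: 543/10

17/5,72/5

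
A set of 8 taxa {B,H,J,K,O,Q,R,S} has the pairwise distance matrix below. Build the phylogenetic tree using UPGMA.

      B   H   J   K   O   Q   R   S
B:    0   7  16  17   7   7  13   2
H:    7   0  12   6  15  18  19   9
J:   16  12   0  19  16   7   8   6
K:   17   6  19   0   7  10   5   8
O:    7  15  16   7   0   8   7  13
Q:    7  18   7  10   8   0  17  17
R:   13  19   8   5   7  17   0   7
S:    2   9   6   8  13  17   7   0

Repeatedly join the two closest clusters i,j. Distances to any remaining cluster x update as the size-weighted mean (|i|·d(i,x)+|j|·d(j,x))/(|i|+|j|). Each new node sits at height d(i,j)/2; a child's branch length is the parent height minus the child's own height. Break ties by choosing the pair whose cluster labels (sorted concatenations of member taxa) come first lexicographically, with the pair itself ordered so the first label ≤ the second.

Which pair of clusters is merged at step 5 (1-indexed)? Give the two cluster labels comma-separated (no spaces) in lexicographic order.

BS,H

step 1: merge (B,S) at d=2; branch lengths B→1, S→1; new cluster BS
  updated: d(BS,H)=8, d(BS,J)=11, d(BS,K)=25/2, d(BS,O)=10, d(BS,Q)=12, d(BS,R)=10
step 2: merge (K,R) at d=5; branch lengths K→5/2, R→5/2; new cluster KR
  updated: d(BS,KR)=45/4, d(H,KR)=25/2, d(J,KR)=27/2, d(KR,O)=7, d(KR,Q)=27/2
step 3: merge (J,Q) at d=7; branch lengths J→7/2, Q→7/2; new cluster JQ
  updated: d(BS,JQ)=23/2, d(H,JQ)=15, d(JQ,KR)=27/2, d(JQ,O)=12
step 4: merge (KR,O) at d=7; branch lengths KR→1, O→7/2; new cluster KOR
  updated: d(BS,KOR)=65/6, d(H,KOR)=40/3, d(JQ,KOR)=13
step 5: merge (BS,H) at d=8; branch lengths BS→3, H→4; new cluster BHS
  updated: d(BHS,JQ)=38/3, d(BHS,KOR)=35/3
step 6: merge (BHS,KOR) at d=35/3; branch lengths BHS→11/6, KOR→7/3; new cluster BHKORS
  updated: d(BHKORS,JQ)=77/6
step 7: merge (BHKORS,JQ) at d=77/6; branch lengths BHKORS→7/12, JQ→35/12; new cluster BHJKOQRS
final tree: ((((B:1,S:1):3,H:4):11/6,((K:5/2,R:5/2):1,O:7/2):7/3):7/12,(J:7/2,Q:7/2):35/12)
total length: 199/6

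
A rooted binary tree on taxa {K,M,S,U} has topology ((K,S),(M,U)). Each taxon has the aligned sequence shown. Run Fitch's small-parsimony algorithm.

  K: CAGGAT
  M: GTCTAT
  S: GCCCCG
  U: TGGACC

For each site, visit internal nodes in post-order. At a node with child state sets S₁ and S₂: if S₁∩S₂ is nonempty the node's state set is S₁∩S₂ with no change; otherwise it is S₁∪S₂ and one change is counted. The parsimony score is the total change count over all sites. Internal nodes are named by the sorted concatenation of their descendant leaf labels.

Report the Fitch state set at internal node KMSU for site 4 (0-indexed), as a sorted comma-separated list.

A,C

[col 0] KS: children K:{C}, S:{G} ∪→ {C,G}; cost 1
[col 0] MU: children M:{G}, U:{T} ∪→ {G,T}; cost 1
[col 0] KMSU: children KS:{C,G}, MU:{G,T} ∩→ {G}; cost 0
[col 1] KS: children K:{A}, S:{C} ∪→ {A,C}; cost 1
[col 1] MU: children M:{T}, U:{G} ∪→ {G,T}; cost 1
[col 1] KMSU: children KS:{A,C}, MU:{G,T} ∪→ {A,C,G,T}; cost 1
[col 2] KS: children K:{G}, S:{C} ∪→ {C,G}; cost 1
[col 2] MU: children M:{C}, U:{G} ∪→ {C,G}; cost 1
[col 2] KMSU: children KS:{C,G}, MU:{C,G} ∩→ {C,G}; cost 0
[col 3] KS: children K:{G}, S:{C} ∪→ {C,G}; cost 1
[col 3] MU: children M:{T}, U:{A} ∪→ {A,T}; cost 1
[col 3] KMSU: children KS:{C,G}, MU:{A,T} ∪→ {A,C,G,T}; cost 1
[col 4] KS: children K:{A}, S:{C} ∪→ {A,C}; cost 1
[col 4] MU: children M:{A}, U:{C} ∪→ {A,C}; cost 1
[col 4] KMSU: children KS:{A,C}, MU:{A,C} ∩→ {A,C}; cost 0
[col 5] KS: children K:{T}, S:{G} ∪→ {G,T}; cost 1
[col 5] MU: children M:{T}, U:{C} ∪→ {C,T}; cost 1
[col 5] KMSU: children KS:{G,T}, MU:{C,T} ∩→ {T}; cost 0
per-site changes: [2, 3, 2, 3, 2, 2]; total = 14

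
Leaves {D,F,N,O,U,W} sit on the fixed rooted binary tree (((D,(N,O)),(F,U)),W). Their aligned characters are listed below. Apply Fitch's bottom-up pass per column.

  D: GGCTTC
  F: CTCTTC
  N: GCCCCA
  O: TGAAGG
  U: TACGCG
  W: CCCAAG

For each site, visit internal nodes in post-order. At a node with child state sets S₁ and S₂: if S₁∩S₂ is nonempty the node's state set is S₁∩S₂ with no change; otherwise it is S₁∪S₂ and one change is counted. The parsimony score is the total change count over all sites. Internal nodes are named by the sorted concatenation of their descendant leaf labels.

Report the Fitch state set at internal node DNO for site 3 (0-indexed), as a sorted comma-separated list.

site 0, node NO: N={G} ∪ O={T} → {G,T} (+1)
site 0, node DNO: D={G} ∩ NO={G,T} → {G} (+0)
site 0, node FU: F={C} ∪ U={T} → {C,T} (+1)
site 0, node DFNOU: DNO={G} ∪ FU={C,T} → {C,G,T} (+1)
site 0, node DFNOUW: DFNOU={C,G,T} ∩ W={C} → {C} (+0)
site 1, node NO: N={C} ∪ O={G} → {C,G} (+1)
site 1, node DNO: D={G} ∩ NO={C,G} → {G} (+0)
site 1, node FU: F={T} ∪ U={A} → {A,T} (+1)
site 1, node DFNOU: DNO={G} ∪ FU={A,T} → {A,G,T} (+1)
site 1, node DFNOUW: DFNOU={A,G,T} ∪ W={C} → {A,C,G,T} (+1)
site 2, node NO: N={C} ∪ O={A} → {A,C} (+1)
site 2, node DNO: D={C} ∩ NO={A,C} → {C} (+0)
site 2, node FU: F={C} ∩ U={C} → {C} (+0)
site 2, node DFNOU: DNO={C} ∩ FU={C} → {C} (+0)
site 2, node DFNOUW: DFNOU={C} ∩ W={C} → {C} (+0)
site 3, node NO: N={C} ∪ O={A} → {A,C} (+1)
site 3, node DNO: D={T} ∪ NO={A,C} → {A,C,T} (+1)
site 3, node FU: F={T} ∪ U={G} → {G,T} (+1)
site 3, node DFNOU: DNO={A,C,T} ∩ FU={G,T} → {T} (+0)
site 3, node DFNOUW: DFNOU={T} ∪ W={A} → {A,T} (+1)
site 4, node NO: N={C} ∪ O={G} → {C,G} (+1)
site 4, node DNO: D={T} ∪ NO={C,G} → {C,G,T} (+1)
site 4, node FU: F={T} ∪ U={C} → {C,T} (+1)
site 4, node DFNOU: DNO={C,G,T} ∩ FU={C,T} → {C,T} (+0)
site 4, node DFNOUW: DFNOU={C,T} ∪ W={A} → {A,C,T} (+1)
site 5, node NO: N={A} ∪ O={G} → {A,G} (+1)
site 5, node DNO: D={C} ∪ NO={A,G} → {A,C,G} (+1)
site 5, node FU: F={C} ∪ U={G} → {C,G} (+1)
site 5, node DFNOU: DNO={A,C,G} ∩ FU={C,G} → {C,G} (+0)
site 5, node DFNOUW: DFNOU={C,G} ∩ W={G} → {G} (+0)
per-site changes: [3, 4, 1, 4, 4, 3]; total = 19

A,C,T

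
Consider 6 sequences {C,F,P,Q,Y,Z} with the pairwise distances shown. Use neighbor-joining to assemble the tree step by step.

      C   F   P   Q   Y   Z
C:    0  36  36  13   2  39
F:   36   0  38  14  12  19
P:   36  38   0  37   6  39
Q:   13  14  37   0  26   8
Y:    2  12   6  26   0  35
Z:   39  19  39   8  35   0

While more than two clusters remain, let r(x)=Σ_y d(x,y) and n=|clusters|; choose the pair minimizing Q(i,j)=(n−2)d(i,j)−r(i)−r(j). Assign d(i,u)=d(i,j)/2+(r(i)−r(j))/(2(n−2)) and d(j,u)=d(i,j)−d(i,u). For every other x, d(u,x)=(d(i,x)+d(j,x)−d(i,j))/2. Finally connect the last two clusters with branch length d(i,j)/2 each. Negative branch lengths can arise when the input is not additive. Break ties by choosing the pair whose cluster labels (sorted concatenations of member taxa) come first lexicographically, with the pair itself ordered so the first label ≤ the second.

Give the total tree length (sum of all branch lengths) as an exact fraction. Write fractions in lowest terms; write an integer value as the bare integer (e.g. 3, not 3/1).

1. join P+Y (d=6, Q=-213) ⇒ PY; edges |P|=99/8, |Y|=-51/8
  updated: d(C,PY)=16, d(F,PY)=22, d(PY,Q)=57/2, d(PY,Z)=34
2. join C+PY (d=16, Q=-313/2) ⇒ CPY; edges |C|=103/12, |PY|=89/12
  updated: d(CPY,F)=21, d(CPY,Q)=51/4, d(CPY,Z)=57/2
3. join CPY+F (d=21, Q=-297/4) ⇒ CFPY; edges |CPY|=201/16, |F|=135/16
  updated: d(CFPY,Q)=23/8, d(CFPY,Z)=53/4
4. join CFPY+Q (d=23/8, Q=-193/8) ⇒ CFPQY; edges |CFPY|=65/16, |Q|=-19/16
  updated: d(CFPQY,Z)=147/16
5. join CFPQY+Z (d=147/16) ⇒ CFPQYZ; edges |CFPQY|=147/32, |Z|=147/32
final tree: ((((C:103/12,(P:99/8,Y:-51/8):89/12):201/16,F:135/16):65/16,Q:-19/16):147/32,Z:147/32)
total length: 881/16

881/16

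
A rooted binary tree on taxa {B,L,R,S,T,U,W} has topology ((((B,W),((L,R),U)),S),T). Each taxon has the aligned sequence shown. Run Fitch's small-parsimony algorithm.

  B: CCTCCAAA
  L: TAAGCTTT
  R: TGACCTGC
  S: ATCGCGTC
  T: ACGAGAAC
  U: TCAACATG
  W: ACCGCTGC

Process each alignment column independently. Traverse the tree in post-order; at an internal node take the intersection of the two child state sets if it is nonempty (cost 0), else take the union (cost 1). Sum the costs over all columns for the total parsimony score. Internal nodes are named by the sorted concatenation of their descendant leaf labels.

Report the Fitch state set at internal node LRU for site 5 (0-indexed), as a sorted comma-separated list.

A,T

BW@0: {C} ∪ {A} = {A,C} (union, +1)
LR@0: {T} ∩ {T} = {T} (intersection, +0)
LRU@0: {T} ∩ {T} = {T} (intersection, +0)
BLRUW@0: {A,C} ∪ {T} = {A,C,T} (union, +1)
BLRSUW@0: {A,C,T} ∩ {A} = {A} (intersection, +0)
BLRSTUW@0: {A} ∩ {A} = {A} (intersection, +0)
BW@1: {C} ∩ {C} = {C} (intersection, +0)
LR@1: {A} ∪ {G} = {A,G} (union, +1)
LRU@1: {A,G} ∪ {C} = {A,C,G} (union, +1)
BLRUW@1: {C} ∩ {A,C,G} = {C} (intersection, +0)
BLRSUW@1: {C} ∪ {T} = {C,T} (union, +1)
BLRSTUW@1: {C,T} ∩ {C} = {C} (intersection, +0)
BW@2: {T} ∪ {C} = {C,T} (union, +1)
LR@2: {A} ∩ {A} = {A} (intersection, +0)
LRU@2: {A} ∩ {A} = {A} (intersection, +0)
BLRUW@2: {C,T} ∪ {A} = {A,C,T} (union, +1)
BLRSUW@2: {A,C,T} ∩ {C} = {C} (intersection, +0)
BLRSTUW@2: {C} ∪ {G} = {C,G} (union, +1)
BW@3: {C} ∪ {G} = {C,G} (union, +1)
LR@3: {G} ∪ {C} = {C,G} (union, +1)
LRU@3: {C,G} ∪ {A} = {A,C,G} (union, +1)
BLRUW@3: {C,G} ∩ {A,C,G} = {C,G} (intersection, +0)
BLRSUW@3: {C,G} ∩ {G} = {G} (intersection, +0)
BLRSTUW@3: {G} ∪ {A} = {A,G} (union, +1)
BW@4: {C} ∩ {C} = {C} (intersection, +0)
LR@4: {C} ∩ {C} = {C} (intersection, +0)
LRU@4: {C} ∩ {C} = {C} (intersection, +0)
BLRUW@4: {C} ∩ {C} = {C} (intersection, +0)
BLRSUW@4: {C} ∩ {C} = {C} (intersection, +0)
BLRSTUW@4: {C} ∪ {G} = {C,G} (union, +1)
BW@5: {A} ∪ {T} = {A,T} (union, +1)
LR@5: {T} ∩ {T} = {T} (intersection, +0)
LRU@5: {T} ∪ {A} = {A,T} (union, +1)
BLRUW@5: {A,T} ∩ {A,T} = {A,T} (intersection, +0)
BLRSUW@5: {A,T} ∪ {G} = {A,G,T} (union, +1)
BLRSTUW@5: {A,G,T} ∩ {A} = {A} (intersection, +0)
BW@6: {A} ∪ {G} = {A,G} (union, +1)
LR@6: {T} ∪ {G} = {G,T} (union, +1)
LRU@6: {G,T} ∩ {T} = {T} (intersection, +0)
BLRUW@6: {A,G} ∪ {T} = {A,G,T} (union, +1)
BLRSUW@6: {A,G,T} ∩ {T} = {T} (intersection, +0)
BLRSTUW@6: {T} ∪ {A} = {A,T} (union, +1)
BW@7: {A} ∪ {C} = {A,C} (union, +1)
LR@7: {T} ∪ {C} = {C,T} (union, +1)
LRU@7: {C,T} ∪ {G} = {C,G,T} (union, +1)
BLRUW@7: {A,C} ∩ {C,G,T} = {C} (intersection, +0)
BLRSUW@7: {C} ∩ {C} = {C} (intersection, +0)
BLRSTUW@7: {C} ∩ {C} = {C} (intersection, +0)
per-site changes: [2, 3, 3, 4, 1, 3, 4, 3]; total = 23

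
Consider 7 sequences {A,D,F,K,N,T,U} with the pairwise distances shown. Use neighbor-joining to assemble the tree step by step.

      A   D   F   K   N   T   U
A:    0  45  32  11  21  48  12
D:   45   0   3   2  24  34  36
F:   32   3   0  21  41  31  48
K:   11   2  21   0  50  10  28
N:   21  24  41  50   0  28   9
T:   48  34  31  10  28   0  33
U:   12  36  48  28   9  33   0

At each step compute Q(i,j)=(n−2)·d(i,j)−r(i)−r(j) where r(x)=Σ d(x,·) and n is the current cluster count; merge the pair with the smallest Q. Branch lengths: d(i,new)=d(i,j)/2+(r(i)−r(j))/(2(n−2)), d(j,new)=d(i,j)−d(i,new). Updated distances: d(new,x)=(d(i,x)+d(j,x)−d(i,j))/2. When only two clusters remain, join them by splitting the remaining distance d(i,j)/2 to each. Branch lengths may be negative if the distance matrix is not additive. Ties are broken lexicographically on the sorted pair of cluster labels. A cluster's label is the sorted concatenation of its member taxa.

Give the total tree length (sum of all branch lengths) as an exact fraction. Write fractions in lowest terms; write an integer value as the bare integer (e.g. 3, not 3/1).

261/4

1. join D+F (d=3, Q=-305) ⇒ DF; edges |D|=-17/10, |F|=47/10
  updated: d(A,DF)=37, d(DF,K)=10, d(DF,N)=31, d(DF,T)=31, d(DF,U)=81/2
2. join N+U (d=9, Q=-451/2) ⇒ NU; edges |N|=105/16, |U|=39/16
  updated: d(A,NU)=12, d(DF,NU)=125/4, d(K,NU)=69/2, d(NU,T)=26
3. join A+NU (d=12, Q=-703/4) ⇒ ANU; edges |A|=161/24, |NU|=127/24
  updated: d(ANU,DF)=225/8, d(ANU,K)=67/4, d(ANU,T)=31
4. join ANU+DF (d=225/8, Q=-355/4) ⇒ ADFNU; edges |ANU|=63/4, |DF|=99/8
  updated: d(ADFNU,K)=-11/16, d(ADFNU,T)=271/16
5. join ADFNU+K (d=-11/16, Q=-105/4) ⇒ ADFKNU; edges |ADFNU|=25/8, |K|=-61/16
  updated: d(ADFKNU,T)=221/16
6. join ADFKNU+T (d=221/16) ⇒ ADFKNTU; edges |ADFKNU|=221/32, |T|=221/32
final tree: ((((A:161/24,(N:105/16,U:39/16):127/24):63/4,(D:-17/10,F:47/10):99/8):25/8,K:-61/16):221/32,T:221/32)
total length: 261/4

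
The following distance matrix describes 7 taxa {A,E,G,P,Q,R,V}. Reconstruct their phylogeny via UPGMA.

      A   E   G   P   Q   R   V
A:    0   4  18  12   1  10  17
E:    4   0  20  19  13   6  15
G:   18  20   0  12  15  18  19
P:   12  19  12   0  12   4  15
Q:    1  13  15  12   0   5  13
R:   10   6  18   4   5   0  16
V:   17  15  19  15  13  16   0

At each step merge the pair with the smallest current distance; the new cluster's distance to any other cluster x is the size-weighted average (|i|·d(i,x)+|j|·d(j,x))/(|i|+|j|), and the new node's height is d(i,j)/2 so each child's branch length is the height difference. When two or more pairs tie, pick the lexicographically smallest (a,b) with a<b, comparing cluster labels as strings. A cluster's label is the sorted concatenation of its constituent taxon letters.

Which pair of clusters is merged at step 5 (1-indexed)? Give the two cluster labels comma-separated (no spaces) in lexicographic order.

AEPQR,V

1. join A+Q (d=1) ⇒ AQ; edges |A|=1/2, |Q|=1/2
  updated: d(AQ,E)=17/2, d(AQ,G)=33/2, d(AQ,P)=12, d(AQ,R)=15/2, d(AQ,V)=15
2. join P+R (d=4) ⇒ PR; edges |P|=2, |R|=2
  updated: d(AQ,PR)=39/4, d(E,PR)=25/2, d(G,PR)=15, d(PR,V)=31/2
3. join AQ+E (d=17/2) ⇒ AEQ; edges |AQ|=15/4, |E|=17/4
  updated: d(AEQ,G)=53/3, d(AEQ,PR)=32/3, d(AEQ,V)=15
4. join AEQ+PR (d=32/3) ⇒ AEPQR; edges |AEQ|=13/12, |PR|=10/3
  updated: d(AEPQR,G)=83/5, d(AEPQR,V)=76/5
5. join AEPQR+V (d=76/5) ⇒ AEPQRV; edges |AEPQR|=34/15, |V|=38/5
  updated: d(AEPQRV,G)=17
6. join AEPQRV+G (d=17) ⇒ AEGPQRV; edges |AEPQRV|=9/10, |G|=17/2
final tree: (((((A:1/2,Q:1/2):15/4,E:17/4):13/12,(P:2,R:2):10/3):34/15,V:38/5):9/10,G:17/2)
total length: 2201/60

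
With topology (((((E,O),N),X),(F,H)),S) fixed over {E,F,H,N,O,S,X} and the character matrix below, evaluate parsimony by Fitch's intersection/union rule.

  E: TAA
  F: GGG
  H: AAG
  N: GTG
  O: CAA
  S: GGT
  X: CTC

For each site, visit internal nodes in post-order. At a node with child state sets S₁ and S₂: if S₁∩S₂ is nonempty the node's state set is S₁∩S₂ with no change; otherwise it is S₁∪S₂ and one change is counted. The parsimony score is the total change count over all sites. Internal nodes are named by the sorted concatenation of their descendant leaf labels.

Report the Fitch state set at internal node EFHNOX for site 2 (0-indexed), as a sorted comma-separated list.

G

[col 0] EO: children E:{T}, O:{C} ∪→ {C,T}; cost 1
[col 0] ENO: children EO:{C,T}, N:{G} ∪→ {C,G,T}; cost 1
[col 0] ENOX: children ENO:{C,G,T}, X:{C} ∩→ {C}; cost 0
[col 0] FH: children F:{G}, H:{A} ∪→ {A,G}; cost 1
[col 0] EFHNOX: children ENOX:{C}, FH:{A,G} ∪→ {A,C,G}; cost 1
[col 0] EFHNOSX: children EFHNOX:{A,C,G}, S:{G} ∩→ {G}; cost 0
[col 1] EO: children E:{A}, O:{A} ∩→ {A}; cost 0
[col 1] ENO: children EO:{A}, N:{T} ∪→ {A,T}; cost 1
[col 1] ENOX: children ENO:{A,T}, X:{T} ∩→ {T}; cost 0
[col 1] FH: children F:{G}, H:{A} ∪→ {A,G}; cost 1
[col 1] EFHNOX: children ENOX:{T}, FH:{A,G} ∪→ {A,G,T}; cost 1
[col 1] EFHNOSX: children EFHNOX:{A,G,T}, S:{G} ∩→ {G}; cost 0
[col 2] EO: children E:{A}, O:{A} ∩→ {A}; cost 0
[col 2] ENO: children EO:{A}, N:{G} ∪→ {A,G}; cost 1
[col 2] ENOX: children ENO:{A,G}, X:{C} ∪→ {A,C,G}; cost 1
[col 2] FH: children F:{G}, H:{G} ∩→ {G}; cost 0
[col 2] EFHNOX: children ENOX:{A,C,G}, FH:{G} ∩→ {G}; cost 0
[col 2] EFHNOSX: children EFHNOX:{G}, S:{T} ∪→ {G,T}; cost 1
per-site changes: [4, 3, 3]; total = 10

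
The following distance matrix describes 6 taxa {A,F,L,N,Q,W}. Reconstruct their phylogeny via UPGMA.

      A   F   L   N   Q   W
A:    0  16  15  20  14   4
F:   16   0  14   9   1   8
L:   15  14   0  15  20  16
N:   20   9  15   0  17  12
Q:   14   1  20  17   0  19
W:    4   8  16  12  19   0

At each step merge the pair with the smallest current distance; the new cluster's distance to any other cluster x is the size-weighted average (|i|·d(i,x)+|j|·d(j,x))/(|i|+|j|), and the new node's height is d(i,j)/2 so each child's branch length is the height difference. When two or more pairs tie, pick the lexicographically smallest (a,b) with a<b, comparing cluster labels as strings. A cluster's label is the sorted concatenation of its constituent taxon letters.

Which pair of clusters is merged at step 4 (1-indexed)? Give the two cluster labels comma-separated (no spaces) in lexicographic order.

1. join F+Q (d=1) ⇒ FQ; edges |F|=1/2, |Q|=1/2
  updated: d(A,FQ)=15, d(FQ,L)=17, d(FQ,N)=13, d(FQ,W)=27/2
2. join A+W (d=4) ⇒ AW; edges |A|=2, |W|=2
  updated: d(AW,FQ)=57/4, d(AW,L)=31/2, d(AW,N)=16
3. join FQ+N (d=13) ⇒ FNQ; edges |FQ|=6, |N|=13/2
  updated: d(AW,FNQ)=89/6, d(FNQ,L)=49/3
4. join AW+FNQ (d=89/6) ⇒ AFNQW; edges |AW|=65/12, |FNQ|=11/12
  updated: d(AFNQW,L)=16
5. join AFNQW+L (d=16) ⇒ AFLNQW; edges |AFNQW|=7/12, |L|=8
final tree: (((A:2,W:2):65/12,((F:1/2,Q:1/2):6,N:13/2):11/12):7/12,L:8)
total length: 389/12

AW,FNQ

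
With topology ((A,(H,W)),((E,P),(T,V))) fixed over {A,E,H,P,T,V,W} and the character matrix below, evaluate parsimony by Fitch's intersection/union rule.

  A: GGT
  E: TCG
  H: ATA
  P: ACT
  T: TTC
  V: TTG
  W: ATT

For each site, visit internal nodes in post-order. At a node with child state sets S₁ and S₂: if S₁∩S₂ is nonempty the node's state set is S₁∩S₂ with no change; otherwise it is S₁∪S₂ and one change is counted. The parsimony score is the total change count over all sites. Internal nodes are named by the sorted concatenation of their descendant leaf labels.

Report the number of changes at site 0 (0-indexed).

HW@0: {A} ∩ {A} = {A} (intersection, +0)
AHW@0: {G} ∪ {A} = {A,G} (union, +1)
EP@0: {T} ∪ {A} = {A,T} (union, +1)
TV@0: {T} ∩ {T} = {T} (intersection, +0)
EPTV@0: {A,T} ∩ {T} = {T} (intersection, +0)
AEHPTVW@0: {A,G} ∪ {T} = {A,G,T} (union, +1)
HW@1: {T} ∩ {T} = {T} (intersection, +0)
AHW@1: {G} ∪ {T} = {G,T} (union, +1)
EP@1: {C} ∩ {C} = {C} (intersection, +0)
TV@1: {T} ∩ {T} = {T} (intersection, +0)
EPTV@1: {C} ∪ {T} = {C,T} (union, +1)
AEHPTVW@1: {G,T} ∩ {C,T} = {T} (intersection, +0)
HW@2: {A} ∪ {T} = {A,T} (union, +1)
AHW@2: {T} ∩ {A,T} = {T} (intersection, +0)
EP@2: {G} ∪ {T} = {G,T} (union, +1)
TV@2: {C} ∪ {G} = {C,G} (union, +1)
EPTV@2: {G,T} ∩ {C,G} = {G} (intersection, +0)
AEHPTVW@2: {T} ∪ {G} = {G,T} (union, +1)
per-site changes: [3, 2, 4]; total = 9

3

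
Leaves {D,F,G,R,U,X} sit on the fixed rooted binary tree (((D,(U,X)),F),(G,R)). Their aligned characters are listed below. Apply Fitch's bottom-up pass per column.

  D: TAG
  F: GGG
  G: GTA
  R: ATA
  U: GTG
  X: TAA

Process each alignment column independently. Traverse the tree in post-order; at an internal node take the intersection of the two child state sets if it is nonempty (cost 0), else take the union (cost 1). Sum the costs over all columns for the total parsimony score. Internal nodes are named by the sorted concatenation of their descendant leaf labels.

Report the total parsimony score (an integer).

UX@0: {G} ∪ {T} = {G,T} (union, +1)
DUX@0: {T} ∩ {G,T} = {T} (intersection, +0)
DFUX@0: {T} ∪ {G} = {G,T} (union, +1)
GR@0: {G} ∪ {A} = {A,G} (union, +1)
DFGRUX@0: {G,T} ∩ {A,G} = {G} (intersection, +0)
UX@1: {T} ∪ {A} = {A,T} (union, +1)
DUX@1: {A} ∩ {A,T} = {A} (intersection, +0)
DFUX@1: {A} ∪ {G} = {A,G} (union, +1)
GR@1: {T} ∩ {T} = {T} (intersection, +0)
DFGRUX@1: {A,G} ∪ {T} = {A,G,T} (union, +1)
UX@2: {G} ∪ {A} = {A,G} (union, +1)
DUX@2: {G} ∩ {A,G} = {G} (intersection, +0)
DFUX@2: {G} ∩ {G} = {G} (intersection, +0)
GR@2: {A} ∩ {A} = {A} (intersection, +0)
DFGRUX@2: {G} ∪ {A} = {A,G} (union, +1)
per-site changes: [3, 3, 2]; total = 8

8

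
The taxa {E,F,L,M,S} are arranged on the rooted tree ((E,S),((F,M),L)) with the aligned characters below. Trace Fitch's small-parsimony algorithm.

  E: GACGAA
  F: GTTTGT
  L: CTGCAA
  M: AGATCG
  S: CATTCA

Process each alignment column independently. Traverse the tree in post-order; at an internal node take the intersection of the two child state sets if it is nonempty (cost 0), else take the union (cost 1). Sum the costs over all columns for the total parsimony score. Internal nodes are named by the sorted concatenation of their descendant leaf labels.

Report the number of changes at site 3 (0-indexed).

2

ES@0: {G} ∪ {C} = {C,G} (union, +1)
FM@0: {G} ∪ {A} = {A,G} (union, +1)
FLM@0: {A,G} ∪ {C} = {A,C,G} (union, +1)
EFLMS@0: {C,G} ∩ {A,C,G} = {C,G} (intersection, +0)
ES@1: {A} ∩ {A} = {A} (intersection, +0)
FM@1: {T} ∪ {G} = {G,T} (union, +1)
FLM@1: {G,T} ∩ {T} = {T} (intersection, +0)
EFLMS@1: {A} ∪ {T} = {A,T} (union, +1)
ES@2: {C} ∪ {T} = {C,T} (union, +1)
FM@2: {T} ∪ {A} = {A,T} (union, +1)
FLM@2: {A,T} ∪ {G} = {A,G,T} (union, +1)
EFLMS@2: {C,T} ∩ {A,G,T} = {T} (intersection, +0)
ES@3: {G} ∪ {T} = {G,T} (union, +1)
FM@3: {T} ∩ {T} = {T} (intersection, +0)
FLM@3: {T} ∪ {C} = {C,T} (union, +1)
EFLMS@3: {G,T} ∩ {C,T} = {T} (intersection, +0)
ES@4: {A} ∪ {C} = {A,C} (union, +1)
FM@4: {G} ∪ {C} = {C,G} (union, +1)
FLM@4: {C,G} ∪ {A} = {A,C,G} (union, +1)
EFLMS@4: {A,C} ∩ {A,C,G} = {A,C} (intersection, +0)
ES@5: {A} ∩ {A} = {A} (intersection, +0)
FM@5: {T} ∪ {G} = {G,T} (union, +1)
FLM@5: {G,T} ∪ {A} = {A,G,T} (union, +1)
EFLMS@5: {A} ∩ {A,G,T} = {A} (intersection, +0)
per-site changes: [3, 2, 3, 2, 3, 2]; total = 15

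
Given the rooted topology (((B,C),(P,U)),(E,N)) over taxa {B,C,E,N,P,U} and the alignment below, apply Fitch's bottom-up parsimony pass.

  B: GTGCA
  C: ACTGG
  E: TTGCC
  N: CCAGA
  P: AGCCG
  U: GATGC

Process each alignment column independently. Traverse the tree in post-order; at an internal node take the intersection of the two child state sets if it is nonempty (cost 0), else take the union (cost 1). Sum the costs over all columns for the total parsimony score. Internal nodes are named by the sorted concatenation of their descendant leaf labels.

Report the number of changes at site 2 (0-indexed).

site 0, node BC: B={G} ∪ C={A} → {A,G} (+1)
site 0, node PU: P={A} ∪ U={G} → {A,G} (+1)
site 0, node BCPU: BC={A,G} ∩ PU={A,G} → {A,G} (+0)
site 0, node EN: E={T} ∪ N={C} → {C,T} (+1)
site 0, node BCENPU: BCPU={A,G} ∪ EN={C,T} → {A,C,G,T} (+1)
site 1, node BC: B={T} ∪ C={C} → {C,T} (+1)
site 1, node PU: P={G} ∪ U={A} → {A,G} (+1)
site 1, node BCPU: BC={C,T} ∪ PU={A,G} → {A,C,G,T} (+1)
site 1, node EN: E={T} ∪ N={C} → {C,T} (+1)
site 1, node BCENPU: BCPU={A,C,G,T} ∩ EN={C,T} → {C,T} (+0)
site 2, node BC: B={G} ∪ C={T} → {G,T} (+1)
site 2, node PU: P={C} ∪ U={T} → {C,T} (+1)
site 2, node BCPU: BC={G,T} ∩ PU={C,T} → {T} (+0)
site 2, node EN: E={G} ∪ N={A} → {A,G} (+1)
site 2, node BCENPU: BCPU={T} ∪ EN={A,G} → {A,G,T} (+1)
site 3, node BC: B={C} ∪ C={G} → {C,G} (+1)
site 3, node PU: P={C} ∪ U={G} → {C,G} (+1)
site 3, node BCPU: BC={C,G} ∩ PU={C,G} → {C,G} (+0)
site 3, node EN: E={C} ∪ N={G} → {C,G} (+1)
site 3, node BCENPU: BCPU={C,G} ∩ EN={C,G} → {C,G} (+0)
site 4, node BC: B={A} ∪ C={G} → {A,G} (+1)
site 4, node PU: P={G} ∪ U={C} → {C,G} (+1)
site 4, node BCPU: BC={A,G} ∩ PU={C,G} → {G} (+0)
site 4, node EN: E={C} ∪ N={A} → {A,C} (+1)
site 4, node BCENPU: BCPU={G} ∪ EN={A,C} → {A,C,G} (+1)
per-site changes: [4, 4, 4, 3, 4]; total = 19

4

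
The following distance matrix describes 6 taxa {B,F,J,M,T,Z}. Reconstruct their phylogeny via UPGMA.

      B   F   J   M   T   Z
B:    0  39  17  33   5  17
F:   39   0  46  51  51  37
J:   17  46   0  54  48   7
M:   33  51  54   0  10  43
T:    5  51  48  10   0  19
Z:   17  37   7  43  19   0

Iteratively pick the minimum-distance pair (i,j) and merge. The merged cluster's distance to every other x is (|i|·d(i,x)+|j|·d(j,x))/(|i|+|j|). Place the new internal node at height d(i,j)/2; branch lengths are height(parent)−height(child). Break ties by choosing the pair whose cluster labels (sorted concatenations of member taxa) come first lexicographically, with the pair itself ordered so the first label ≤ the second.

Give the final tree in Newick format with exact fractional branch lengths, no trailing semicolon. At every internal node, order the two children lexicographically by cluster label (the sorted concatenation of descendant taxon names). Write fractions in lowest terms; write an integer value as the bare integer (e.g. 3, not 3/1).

((((B:5/2,T:5/2):33/4,M:43/4):23/4,(J:7/2,Z:7/2):13):59/10,F:112/5)

iteration 1: select B,T (d=5); attach at lengths (5/2, 5/2); label the merged cluster BT
  updated: d(BT,F)=45, d(BT,J)=65/2, d(BT,M)=43/2, d(BT,Z)=18
iteration 2: select J,Z (d=7); attach at lengths (7/2, 7/2); label the merged cluster JZ
  updated: d(BT,JZ)=101/4, d(F,JZ)=83/2, d(JZ,M)=97/2
iteration 3: select BT,M (d=43/2); attach at lengths (33/4, 43/4); label the merged cluster BMT
  updated: d(BMT,F)=47, d(BMT,JZ)=33
iteration 4: select BMT,JZ (d=33); attach at lengths (23/4, 13); label the merged cluster BJMTZ
  updated: d(BJMTZ,F)=224/5
iteration 5: select BJMTZ,F (d=224/5); attach at lengths (59/10, 112/5); label the merged cluster BFJMTZ
final tree: ((((B:5/2,T:5/2):33/4,M:43/4):23/4,(J:7/2,Z:7/2):13):59/10,F:112/5)
total length: 1561/20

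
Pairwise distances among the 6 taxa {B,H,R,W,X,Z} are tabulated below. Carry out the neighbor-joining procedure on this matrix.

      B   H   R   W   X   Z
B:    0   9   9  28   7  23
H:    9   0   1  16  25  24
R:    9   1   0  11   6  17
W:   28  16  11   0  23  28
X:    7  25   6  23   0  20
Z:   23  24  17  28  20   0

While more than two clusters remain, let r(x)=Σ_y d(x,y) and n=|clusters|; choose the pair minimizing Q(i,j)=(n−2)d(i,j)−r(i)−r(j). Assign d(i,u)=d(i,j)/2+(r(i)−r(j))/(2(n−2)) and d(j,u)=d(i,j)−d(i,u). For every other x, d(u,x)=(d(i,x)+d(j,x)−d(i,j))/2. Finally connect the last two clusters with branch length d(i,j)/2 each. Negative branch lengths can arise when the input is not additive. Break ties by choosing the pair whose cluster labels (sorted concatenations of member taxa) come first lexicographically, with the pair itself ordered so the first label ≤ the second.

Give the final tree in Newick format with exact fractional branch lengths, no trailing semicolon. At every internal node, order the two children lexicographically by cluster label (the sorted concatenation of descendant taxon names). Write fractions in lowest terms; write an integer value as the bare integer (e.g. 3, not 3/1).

(((((B:23/8,X:33/8):49/12,Z:167/12):65/16,W:191/16):17/16,H:61/16):-45/32,R:-45/32)

1. join B+X (d=7, Q=-129) ⇒ BX; edges |B|=23/8, |X|=33/8
  updated: d(BX,H)=27/2, d(BX,R)=4, d(BX,W)=22, d(BX,Z)=18
2. join BX+Z (d=18, Q=-181/2) ⇒ BXZ; edges |BX|=49/12, |Z|=167/12
  updated: d(BXZ,H)=39/4, d(BXZ,R)=3/2, d(BXZ,W)=16
3. join BXZ+W (d=16, Q=-153/4) ⇒ BWXZ; edges |BXZ|=65/16, |W|=191/16
  updated: d(BWXZ,H)=39/8, d(BWXZ,R)=-7/4
4. join BWXZ+H (d=39/8, Q=-33/8) ⇒ BHWXZ; edges |BWXZ|=17/16, |H|=61/16
  updated: d(BHWXZ,R)=-45/16
5. join BHWXZ+R (d=-45/16) ⇒ BHRWXZ; edges |BHWXZ|=-45/32, |R|=-45/32
final tree: (((((B:23/8,X:33/8):49/12,Z:167/12):65/16,W:191/16):17/16,H:61/16):-45/32,R:-45/32)
total length: 689/16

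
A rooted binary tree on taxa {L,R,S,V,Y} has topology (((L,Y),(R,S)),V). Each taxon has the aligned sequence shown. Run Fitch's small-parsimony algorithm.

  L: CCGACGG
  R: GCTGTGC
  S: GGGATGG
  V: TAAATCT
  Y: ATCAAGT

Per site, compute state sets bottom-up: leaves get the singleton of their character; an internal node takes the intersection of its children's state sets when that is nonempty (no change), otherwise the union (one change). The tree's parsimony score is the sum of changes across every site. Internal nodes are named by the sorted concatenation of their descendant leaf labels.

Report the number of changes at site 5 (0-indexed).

1

[col 0] LY: children L:{C}, Y:{A} ∪→ {A,C}; cost 1
[col 0] RS: children R:{G}, S:{G} ∩→ {G}; cost 0
[col 0] LRSY: children LY:{A,C}, RS:{G} ∪→ {A,C,G}; cost 1
[col 0] LRSVY: children LRSY:{A,C,G}, V:{T} ∪→ {A,C,G,T}; cost 1
[col 1] LY: children L:{C}, Y:{T} ∪→ {C,T}; cost 1
[col 1] RS: children R:{C}, S:{G} ∪→ {C,G}; cost 1
[col 1] LRSY: children LY:{C,T}, RS:{C,G} ∩→ {C}; cost 0
[col 1] LRSVY: children LRSY:{C}, V:{A} ∪→ {A,C}; cost 1
[col 2] LY: children L:{G}, Y:{C} ∪→ {C,G}; cost 1
[col 2] RS: children R:{T}, S:{G} ∪→ {G,T}; cost 1
[col 2] LRSY: children LY:{C,G}, RS:{G,T} ∩→ {G}; cost 0
[col 2] LRSVY: children LRSY:{G}, V:{A} ∪→ {A,G}; cost 1
[col 3] LY: children L:{A}, Y:{A} ∩→ {A}; cost 0
[col 3] RS: children R:{G}, S:{A} ∪→ {A,G}; cost 1
[col 3] LRSY: children LY:{A}, RS:{A,G} ∩→ {A}; cost 0
[col 3] LRSVY: children LRSY:{A}, V:{A} ∩→ {A}; cost 0
[col 4] LY: children L:{C}, Y:{A} ∪→ {A,C}; cost 1
[col 4] RS: children R:{T}, S:{T} ∩→ {T}; cost 0
[col 4] LRSY: children LY:{A,C}, RS:{T} ∪→ {A,C,T}; cost 1
[col 4] LRSVY: children LRSY:{A,C,T}, V:{T} ∩→ {T}; cost 0
[col 5] LY: children L:{G}, Y:{G} ∩→ {G}; cost 0
[col 5] RS: children R:{G}, S:{G} ∩→ {G}; cost 0
[col 5] LRSY: children LY:{G}, RS:{G} ∩→ {G}; cost 0
[col 5] LRSVY: children LRSY:{G}, V:{C} ∪→ {C,G}; cost 1
[col 6] LY: children L:{G}, Y:{T} ∪→ {G,T}; cost 1
[col 6] RS: children R:{C}, S:{G} ∪→ {C,G}; cost 1
[col 6] LRSY: children LY:{G,T}, RS:{C,G} ∩→ {G}; cost 0
[col 6] LRSVY: children LRSY:{G}, V:{T} ∪→ {G,T}; cost 1
per-site changes: [3, 3, 3, 1, 2, 1, 3]; total = 16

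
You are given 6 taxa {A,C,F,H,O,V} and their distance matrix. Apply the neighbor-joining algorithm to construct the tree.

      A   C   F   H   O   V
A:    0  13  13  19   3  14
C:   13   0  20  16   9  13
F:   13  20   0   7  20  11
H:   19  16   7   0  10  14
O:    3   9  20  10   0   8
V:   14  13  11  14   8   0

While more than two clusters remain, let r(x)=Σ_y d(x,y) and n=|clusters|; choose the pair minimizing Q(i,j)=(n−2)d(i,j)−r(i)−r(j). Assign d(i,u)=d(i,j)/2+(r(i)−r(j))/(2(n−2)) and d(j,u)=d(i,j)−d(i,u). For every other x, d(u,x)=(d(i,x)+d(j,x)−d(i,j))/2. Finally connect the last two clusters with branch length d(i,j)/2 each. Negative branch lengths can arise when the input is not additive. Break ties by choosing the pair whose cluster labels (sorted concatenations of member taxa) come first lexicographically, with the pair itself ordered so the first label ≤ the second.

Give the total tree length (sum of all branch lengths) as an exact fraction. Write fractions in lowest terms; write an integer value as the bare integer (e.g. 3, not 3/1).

249/8

1. join F+H (d=7, Q=-109) ⇒ FH; edges |F|=33/8, |H|=23/8
  updated: d(A,FH)=25/2, d(C,FH)=29/2, d(FH,O)=23/2, d(FH,V)=9
2. join A+O (d=3, Q=-65) ⇒ AO; edges |A|=10/3, |O|=-1/3
  updated: d(AO,C)=19/2, d(AO,FH)=21/2, d(AO,V)=19/2
3. join AO+C (d=19/2, Q=-95/2) ⇒ ACO; edges |AO|=23/8, |C|=53/8
  updated: d(ACO,FH)=31/4, d(ACO,V)=13/2
4. join ACO+FH (d=31/4, Q=-93/4) ⇒ ACFHO; edges |ACO|=21/8, |FH|=41/8
  updated: d(ACFHO,V)=31/8
5. join ACFHO+V (d=31/8) ⇒ ACFHOV; edges |ACFHO|=31/16, |V|=31/16
final tree: ((((A:10/3,O:-1/3):23/8,C:53/8):21/8,(F:33/8,H:23/8):41/8):31/16,V:31/16)
total length: 249/8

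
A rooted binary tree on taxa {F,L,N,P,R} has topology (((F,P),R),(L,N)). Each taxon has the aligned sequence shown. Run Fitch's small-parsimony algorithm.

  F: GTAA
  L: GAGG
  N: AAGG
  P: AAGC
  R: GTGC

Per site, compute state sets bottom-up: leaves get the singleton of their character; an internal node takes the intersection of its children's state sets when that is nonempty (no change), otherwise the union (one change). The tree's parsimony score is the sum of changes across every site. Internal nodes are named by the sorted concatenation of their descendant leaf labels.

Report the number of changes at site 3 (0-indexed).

site 0, node FP: F={G} ∪ P={A} → {A,G} (+1)
site 0, node FPR: FP={A,G} ∩ R={G} → {G} (+0)
site 0, node LN: L={G} ∪ N={A} → {A,G} (+1)
site 0, node FLNPR: FPR={G} ∩ LN={A,G} → {G} (+0)
site 1, node FP: F={T} ∪ P={A} → {A,T} (+1)
site 1, node FPR: FP={A,T} ∩ R={T} → {T} (+0)
site 1, node LN: L={A} ∩ N={A} → {A} (+0)
site 1, node FLNPR: FPR={T} ∪ LN={A} → {A,T} (+1)
site 2, node FP: F={A} ∪ P={G} → {A,G} (+1)
site 2, node FPR: FP={A,G} ∩ R={G} → {G} (+0)
site 2, node LN: L={G} ∩ N={G} → {G} (+0)
site 2, node FLNPR: FPR={G} ∩ LN={G} → {G} (+0)
site 3, node FP: F={A} ∪ P={C} → {A,C} (+1)
site 3, node FPR: FP={A,C} ∩ R={C} → {C} (+0)
site 3, node LN: L={G} ∩ N={G} → {G} (+0)
site 3, node FLNPR: FPR={C} ∪ LN={G} → {C,G} (+1)
per-site changes: [2, 2, 1, 2]; total = 7

2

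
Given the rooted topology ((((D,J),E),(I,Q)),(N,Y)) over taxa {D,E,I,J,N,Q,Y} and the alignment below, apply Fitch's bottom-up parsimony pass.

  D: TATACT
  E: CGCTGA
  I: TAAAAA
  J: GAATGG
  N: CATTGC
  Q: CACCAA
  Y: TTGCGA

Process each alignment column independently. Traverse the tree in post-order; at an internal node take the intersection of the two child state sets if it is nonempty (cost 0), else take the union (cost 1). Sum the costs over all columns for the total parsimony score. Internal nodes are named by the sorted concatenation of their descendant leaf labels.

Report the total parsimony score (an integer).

20

site 0, node DJ: D={T} ∪ J={G} → {G,T} (+1)
site 0, node DEJ: DJ={G,T} ∪ E={C} → {C,G,T} (+1)
site 0, node IQ: I={T} ∪ Q={C} → {C,T} (+1)
site 0, node DEIJQ: DEJ={C,G,T} ∩ IQ={C,T} → {C,T} (+0)
site 0, node NY: N={C} ∪ Y={T} → {C,T} (+1)
site 0, node DEIJNQY: DEIJQ={C,T} ∩ NY={C,T} → {C,T} (+0)
site 1, node DJ: D={A} ∩ J={A} → {A} (+0)
site 1, node DEJ: DJ={A} ∪ E={G} → {A,G} (+1)
site 1, node IQ: I={A} ∩ Q={A} → {A} (+0)
site 1, node DEIJQ: DEJ={A,G} ∩ IQ={A} → {A} (+0)
site 1, node NY: N={A} ∪ Y={T} → {A,T} (+1)
site 1, node DEIJNQY: DEIJQ={A} ∩ NY={A,T} → {A} (+0)
site 2, node DJ: D={T} ∪ J={A} → {A,T} (+1)
site 2, node DEJ: DJ={A,T} ∪ E={C} → {A,C,T} (+1)
site 2, node IQ: I={A} ∪ Q={C} → {A,C} (+1)
site 2, node DEIJQ: DEJ={A,C,T} ∩ IQ={A,C} → {A,C} (+0)
site 2, node NY: N={T} ∪ Y={G} → {G,T} (+1)
site 2, node DEIJNQY: DEIJQ={A,C} ∪ NY={G,T} → {A,C,G,T} (+1)
site 3, node DJ: D={A} ∪ J={T} → {A,T} (+1)
site 3, node DEJ: DJ={A,T} ∩ E={T} → {T} (+0)
site 3, node IQ: I={A} ∪ Q={C} → {A,C} (+1)
site 3, node DEIJQ: DEJ={T} ∪ IQ={A,C} → {A,C,T} (+1)
site 3, node NY: N={T} ∪ Y={C} → {C,T} (+1)
site 3, node DEIJNQY: DEIJQ={A,C,T} ∩ NY={C,T} → {C,T} (+0)
site 4, node DJ: D={C} ∪ J={G} → {C,G} (+1)
site 4, node DEJ: DJ={C,G} ∩ E={G} → {G} (+0)
site 4, node IQ: I={A} ∩ Q={A} → {A} (+0)
site 4, node DEIJQ: DEJ={G} ∪ IQ={A} → {A,G} (+1)
site 4, node NY: N={G} ∩ Y={G} → {G} (+0)
site 4, node DEIJNQY: DEIJQ={A,G} ∩ NY={G} → {G} (+0)
site 5, node DJ: D={T} ∪ J={G} → {G,T} (+1)
site 5, node DEJ: DJ={G,T} ∪ E={A} → {A,G,T} (+1)
site 5, node IQ: I={A} ∩ Q={A} → {A} (+0)
site 5, node DEIJQ: DEJ={A,G,T} ∩ IQ={A} → {A} (+0)
site 5, node NY: N={C} ∪ Y={A} → {A,C} (+1)
site 5, node DEIJNQY: DEIJQ={A} ∩ NY={A,C} → {A} (+0)
per-site changes: [4, 2, 5, 4, 2, 3]; total = 20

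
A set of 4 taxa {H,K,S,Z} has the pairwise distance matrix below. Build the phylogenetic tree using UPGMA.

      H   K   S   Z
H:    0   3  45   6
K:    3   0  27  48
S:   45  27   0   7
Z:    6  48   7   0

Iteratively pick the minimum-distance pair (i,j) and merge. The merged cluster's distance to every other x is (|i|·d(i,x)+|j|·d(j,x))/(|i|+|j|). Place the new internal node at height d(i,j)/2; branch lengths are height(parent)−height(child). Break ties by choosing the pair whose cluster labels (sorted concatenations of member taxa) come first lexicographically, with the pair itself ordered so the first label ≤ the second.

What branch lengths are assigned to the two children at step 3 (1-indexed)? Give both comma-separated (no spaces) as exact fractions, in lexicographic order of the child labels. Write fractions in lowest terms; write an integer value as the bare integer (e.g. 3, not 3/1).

57/4,49/4

1. join H+K (d=3) ⇒ HK; edges |H|=3/2, |K|=3/2
  updated: d(HK,S)=36, d(HK,Z)=27
2. join S+Z (d=7) ⇒ SZ; edges |S|=7/2, |Z|=7/2
  updated: d(HK,SZ)=63/2
3. join HK+SZ (d=63/2) ⇒ HKSZ; edges |HK|=57/4, |SZ|=49/4
final tree: ((H:3/2,K:3/2):57/4,(S:7/2,Z:7/2):49/4)
total length: 73/2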